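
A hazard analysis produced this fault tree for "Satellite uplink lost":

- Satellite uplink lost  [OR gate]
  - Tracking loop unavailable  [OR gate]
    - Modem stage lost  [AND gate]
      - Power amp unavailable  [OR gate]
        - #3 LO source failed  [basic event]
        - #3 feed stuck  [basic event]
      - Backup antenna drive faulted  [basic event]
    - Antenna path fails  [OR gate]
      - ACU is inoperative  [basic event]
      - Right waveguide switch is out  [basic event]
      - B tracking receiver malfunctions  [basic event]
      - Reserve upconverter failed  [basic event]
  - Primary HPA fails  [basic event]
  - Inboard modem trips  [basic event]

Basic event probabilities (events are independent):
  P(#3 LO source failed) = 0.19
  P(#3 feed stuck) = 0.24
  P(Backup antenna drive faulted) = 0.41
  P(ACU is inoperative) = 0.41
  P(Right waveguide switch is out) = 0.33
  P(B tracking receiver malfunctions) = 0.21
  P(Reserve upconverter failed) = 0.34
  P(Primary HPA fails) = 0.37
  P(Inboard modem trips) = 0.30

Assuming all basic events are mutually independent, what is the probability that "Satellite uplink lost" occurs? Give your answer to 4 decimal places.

0.9234

P(Power amp unavailable) [OR] = 1 − (1−0.19) × (1−0.24) = 0.384400
P(Modem stage lost) [AND] = 0.384400 × 0.41 = 0.157604
P(Antenna path fails) [OR] = 1 − (1−0.41) × (1−0.33) × (1−0.21) × (1−0.34) = 0.793891
P(Tracking loop unavailable) [OR] = 1 − (1−0.157604) × (1−0.793891) = 0.826375
P(Satellite uplink lost) [OR] = 1 − (1−0.826375) × (1−0.37) × (1−0.30) = 0.923431
Rounded to 4 decimal places: P(Satellite uplink lost) ≈ 0.9234.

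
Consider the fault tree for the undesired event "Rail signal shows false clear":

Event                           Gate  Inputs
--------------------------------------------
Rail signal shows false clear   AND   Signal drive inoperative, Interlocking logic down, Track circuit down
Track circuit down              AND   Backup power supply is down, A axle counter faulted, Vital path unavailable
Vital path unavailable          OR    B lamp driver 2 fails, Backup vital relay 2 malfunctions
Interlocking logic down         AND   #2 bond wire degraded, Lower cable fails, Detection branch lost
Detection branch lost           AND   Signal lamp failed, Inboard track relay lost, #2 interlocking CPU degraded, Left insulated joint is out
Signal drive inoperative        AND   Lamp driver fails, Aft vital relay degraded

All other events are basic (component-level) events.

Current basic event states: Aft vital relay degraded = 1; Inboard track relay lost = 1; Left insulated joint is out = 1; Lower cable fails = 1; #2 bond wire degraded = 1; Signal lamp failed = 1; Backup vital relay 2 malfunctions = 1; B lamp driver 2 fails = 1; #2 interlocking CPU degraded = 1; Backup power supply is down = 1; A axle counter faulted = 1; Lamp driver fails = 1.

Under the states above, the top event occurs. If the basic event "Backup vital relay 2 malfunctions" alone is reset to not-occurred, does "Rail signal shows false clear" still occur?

Yes

Counterfactual: set "Backup vital relay 2 malfunctions" to not occurred.
Signal drive inoperative [AND]: Lamp driver fails=occurs, Aft vital relay degraded=occurs → all inputs occur → occurs.
Detection branch lost [AND]: Signal lamp failed=occurs, Inboard track relay lost=occurs, #2 interlocking CPU degraded=occurs, Left insulated joint is out=occurs → all inputs occur → occurs.
Interlocking logic down [AND]: #2 bond wire degraded=occurs, Lower cable fails=occurs, Detection branch lost=occurs → all inputs occur → occurs.
Vital path unavailable [OR]: B lamp driver 2 fails=occurs, Backup vital relay 2 malfunctions=not → at least one input occurs → occurs.
Track circuit down [AND]: Backup power supply is down=occurs, A axle counter faulted=occurs, Vital path unavailable=occurs → all inputs occur → occurs.
Rail signal shows false clear [AND]: Signal drive inoperative=occurs, Interlocking logic down=occurs, Track circuit down=occurs → all inputs occur → occurs.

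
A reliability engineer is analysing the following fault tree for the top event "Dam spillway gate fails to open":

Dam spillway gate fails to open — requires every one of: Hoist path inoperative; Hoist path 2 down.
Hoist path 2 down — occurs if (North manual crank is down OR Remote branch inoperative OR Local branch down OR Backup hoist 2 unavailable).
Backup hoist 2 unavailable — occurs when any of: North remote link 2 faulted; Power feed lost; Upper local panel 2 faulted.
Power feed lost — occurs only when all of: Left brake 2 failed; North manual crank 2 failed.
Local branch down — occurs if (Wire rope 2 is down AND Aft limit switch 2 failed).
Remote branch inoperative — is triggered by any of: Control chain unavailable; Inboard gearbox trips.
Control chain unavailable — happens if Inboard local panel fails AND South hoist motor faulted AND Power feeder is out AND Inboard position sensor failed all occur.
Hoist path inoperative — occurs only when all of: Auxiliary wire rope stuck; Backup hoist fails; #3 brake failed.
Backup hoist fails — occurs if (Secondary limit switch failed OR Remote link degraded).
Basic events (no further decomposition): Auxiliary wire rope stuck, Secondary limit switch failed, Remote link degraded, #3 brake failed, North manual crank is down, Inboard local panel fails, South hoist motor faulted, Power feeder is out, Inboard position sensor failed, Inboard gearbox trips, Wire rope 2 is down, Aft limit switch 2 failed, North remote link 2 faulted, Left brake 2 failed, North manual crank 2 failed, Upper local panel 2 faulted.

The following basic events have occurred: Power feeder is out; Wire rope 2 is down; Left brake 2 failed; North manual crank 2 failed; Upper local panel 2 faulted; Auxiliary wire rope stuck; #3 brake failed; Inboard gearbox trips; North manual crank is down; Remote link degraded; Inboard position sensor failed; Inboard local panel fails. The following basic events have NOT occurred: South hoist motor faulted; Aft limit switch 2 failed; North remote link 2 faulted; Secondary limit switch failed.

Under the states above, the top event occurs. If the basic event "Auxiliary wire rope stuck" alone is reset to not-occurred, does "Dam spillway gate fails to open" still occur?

No

Counterfactual: set "Auxiliary wire rope stuck" to not occurred.
Backup hoist fails [OR]: Secondary limit switch failed=not, Remote link degraded=occurs → at least one input occurs → occurs.
Hoist path inoperative [AND]: Auxiliary wire rope stuck=not, Backup hoist fails=occurs, #3 brake failed=occurs → not all inputs occur → does not occur.
Control chain unavailable [AND]: Inboard local panel fails=occurs, South hoist motor faulted=not, Power feeder is out=occurs, Inboard position sensor failed=occurs → not all inputs occur → does not occur.
Remote branch inoperative [OR]: Control chain unavailable=not, Inboard gearbox trips=occurs → at least one input occurs → occurs.
Local branch down [AND]: Wire rope 2 is down=occurs, Aft limit switch 2 failed=not → not all inputs occur → does not occur.
Power feed lost [AND]: Left brake 2 failed=occurs, North manual crank 2 failed=occurs → all inputs occur → occurs.
Backup hoist 2 unavailable [OR]: North remote link 2 faulted=not, Power feed lost=occurs, Upper local panel 2 faulted=occurs → at least one input occurs → occurs.
Hoist path 2 down [OR]: North manual crank is down=occurs, Remote branch inoperative=occurs, Local branch down=not, Backup hoist 2 unavailable=occurs → at least one input occurs → occurs.
Dam spillway gate fails to open [AND]: Hoist path inoperative=not, Hoist path 2 down=occurs → not all inputs occur → does not occur.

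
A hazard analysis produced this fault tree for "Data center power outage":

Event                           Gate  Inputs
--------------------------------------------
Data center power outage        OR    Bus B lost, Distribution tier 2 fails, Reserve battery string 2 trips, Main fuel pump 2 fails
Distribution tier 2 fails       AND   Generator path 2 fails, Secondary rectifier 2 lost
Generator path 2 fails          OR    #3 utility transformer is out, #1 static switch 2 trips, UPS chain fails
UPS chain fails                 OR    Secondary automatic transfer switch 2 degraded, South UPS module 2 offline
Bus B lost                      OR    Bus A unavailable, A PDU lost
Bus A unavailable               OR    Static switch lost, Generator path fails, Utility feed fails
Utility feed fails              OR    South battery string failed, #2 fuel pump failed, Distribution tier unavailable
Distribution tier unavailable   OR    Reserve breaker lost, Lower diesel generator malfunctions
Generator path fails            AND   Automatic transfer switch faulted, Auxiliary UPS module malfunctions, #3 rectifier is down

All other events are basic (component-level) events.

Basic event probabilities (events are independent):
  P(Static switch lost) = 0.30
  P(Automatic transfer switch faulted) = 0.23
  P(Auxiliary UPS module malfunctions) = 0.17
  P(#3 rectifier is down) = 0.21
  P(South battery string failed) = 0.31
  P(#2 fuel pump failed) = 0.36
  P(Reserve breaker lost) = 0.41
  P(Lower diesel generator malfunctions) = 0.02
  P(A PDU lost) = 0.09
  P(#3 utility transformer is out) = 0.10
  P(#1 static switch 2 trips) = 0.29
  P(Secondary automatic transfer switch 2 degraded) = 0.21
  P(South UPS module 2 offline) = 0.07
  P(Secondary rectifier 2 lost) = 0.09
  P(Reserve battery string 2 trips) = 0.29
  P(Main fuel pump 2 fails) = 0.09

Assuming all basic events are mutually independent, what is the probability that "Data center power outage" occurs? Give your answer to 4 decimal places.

0.9008

P(Generator path fails) [AND] = 0.23 × 0.17 × 0.21 = 0.008211
P(Distribution tier unavailable) [OR] = 1 − (1−0.41) × (1−0.02) = 0.421800
P(Utility feed fails) [OR] = 1 − (1−0.31) × (1−0.36) × (1−0.421800) = 0.744667
P(Bus A unavailable) [OR] = 1 − (1−0.30) × (1−0.008211) × (1−0.744667) = 0.822734
P(Bus B lost) [OR] = 1 − (1−0.822734) × (1−0.09) = 0.838688
P(UPS chain fails) [OR] = 1 − (1−0.21) × (1−0.07) = 0.265300
P(Generator path 2 fails) [OR] = 1 − (1−0.10) × (1−0.29) × (1−0.265300) = 0.530527
P(Distribution tier 2 fails) [AND] = 0.530527 × 0.09 = 0.047747
P(Data center power outage) [OR] = 1 − (1−0.838688) × (1−0.047747) × (1−0.29) × (1−0.09) = 0.900753
Rounded to 4 decimal places: P(Data center power outage) ≈ 0.9008.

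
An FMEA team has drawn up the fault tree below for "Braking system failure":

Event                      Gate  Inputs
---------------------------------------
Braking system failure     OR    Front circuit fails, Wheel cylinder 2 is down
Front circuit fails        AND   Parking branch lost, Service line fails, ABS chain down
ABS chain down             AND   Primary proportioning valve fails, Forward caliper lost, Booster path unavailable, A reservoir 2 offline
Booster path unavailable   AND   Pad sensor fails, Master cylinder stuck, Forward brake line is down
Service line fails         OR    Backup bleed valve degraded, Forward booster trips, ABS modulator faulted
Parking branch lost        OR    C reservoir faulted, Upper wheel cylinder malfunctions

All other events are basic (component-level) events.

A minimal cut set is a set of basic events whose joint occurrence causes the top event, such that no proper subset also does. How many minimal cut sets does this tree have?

Parking branch lost [OR]: union of children's cut sets → 2 cut set(s).
Service line fails [OR]: union of children's cut sets → 3 cut set(s).
Booster path unavailable [AND]: one cut set from each child combined → 1 × 1 × 1 = 1 cut set(s).
ABS chain down [AND]: one cut set from each child combined → 1 × 1 × 1 × 1 = 1 cut set(s).
Front circuit fails [AND]: one cut set from each child combined → 2 × 3 × 1 = 6 cut set(s).
Braking system failure [OR]: union of children's cut sets → 7 cut set(s).
Minimal cut sets: {A reservoir 2 offline, Backup bleed valve degraded, C reservoir faulted, Forward brake line is down, Forward caliper lost, Master cylinder stuck, Pad sensor fails, Primary proportioning valve fails}; {A reservoir 2 offline, C reservoir faulted, Forward booster trips, Forward brake line is down, Forward caliper lost, Master cylinder stuck, Pad sensor fails, Primary proportioning valve fails}; {A reservoir 2 offline, ABS modulator faulted, C reservoir faulted, Forward brake line is down, Forward caliper lost, Master cylinder stuck, Pad sensor fails, Primary proportioning valve fails}; {A reservoir 2 offline, Backup bleed valve degraded, Forward brake line is down, Forward caliper lost, Master cylinder stuck, Pad sensor fails, Primary proportioning valve fails, Upper wheel cylinder malfunctions}; {A reservoir 2 offline, Forward booster trips, Forward brake line is down, Forward caliper lost, Master cylinder stuck, Pad sensor fails, Primary proportioning valve fails, Upper wheel cylinder malfunctions}; {A reservoir 2 offline, ABS modulator faulted, Forward brake line is down, Forward caliper lost, Master cylinder stuck, Pad sensor fails, Primary proportioning valve fails, Upper wheel cylinder malfunctions}; {Wheel cylinder 2 is down}.

7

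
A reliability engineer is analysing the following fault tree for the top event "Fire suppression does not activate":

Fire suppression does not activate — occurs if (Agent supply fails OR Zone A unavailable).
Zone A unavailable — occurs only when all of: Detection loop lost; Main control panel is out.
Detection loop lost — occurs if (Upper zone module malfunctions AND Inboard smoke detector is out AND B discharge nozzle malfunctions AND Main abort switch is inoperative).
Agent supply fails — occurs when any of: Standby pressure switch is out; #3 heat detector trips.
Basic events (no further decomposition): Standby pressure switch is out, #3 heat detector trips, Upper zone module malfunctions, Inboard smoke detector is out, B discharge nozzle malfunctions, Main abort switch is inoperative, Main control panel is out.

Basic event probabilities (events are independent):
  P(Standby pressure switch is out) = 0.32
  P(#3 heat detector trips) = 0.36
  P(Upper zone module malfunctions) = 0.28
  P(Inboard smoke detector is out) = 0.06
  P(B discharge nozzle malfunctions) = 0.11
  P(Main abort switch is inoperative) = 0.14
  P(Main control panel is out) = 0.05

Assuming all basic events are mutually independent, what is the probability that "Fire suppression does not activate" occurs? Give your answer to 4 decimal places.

0.5648

P(Agent supply fails) [OR] = 1 − (1−0.32) × (1−0.36) = 0.564800
P(Detection loop lost) [AND] = 0.28 × 0.06 × 0.11 × 0.14 = 0.000259
P(Zone A unavailable) [AND] = 0.000259 × 0.05 = 0.000013
P(Fire suppression does not activate) [OR] = 1 − (1−0.564800) × (1−0.000013) = 0.564806
Rounded to 4 decimal places: P(Fire suppression does not activate) ≈ 0.5648.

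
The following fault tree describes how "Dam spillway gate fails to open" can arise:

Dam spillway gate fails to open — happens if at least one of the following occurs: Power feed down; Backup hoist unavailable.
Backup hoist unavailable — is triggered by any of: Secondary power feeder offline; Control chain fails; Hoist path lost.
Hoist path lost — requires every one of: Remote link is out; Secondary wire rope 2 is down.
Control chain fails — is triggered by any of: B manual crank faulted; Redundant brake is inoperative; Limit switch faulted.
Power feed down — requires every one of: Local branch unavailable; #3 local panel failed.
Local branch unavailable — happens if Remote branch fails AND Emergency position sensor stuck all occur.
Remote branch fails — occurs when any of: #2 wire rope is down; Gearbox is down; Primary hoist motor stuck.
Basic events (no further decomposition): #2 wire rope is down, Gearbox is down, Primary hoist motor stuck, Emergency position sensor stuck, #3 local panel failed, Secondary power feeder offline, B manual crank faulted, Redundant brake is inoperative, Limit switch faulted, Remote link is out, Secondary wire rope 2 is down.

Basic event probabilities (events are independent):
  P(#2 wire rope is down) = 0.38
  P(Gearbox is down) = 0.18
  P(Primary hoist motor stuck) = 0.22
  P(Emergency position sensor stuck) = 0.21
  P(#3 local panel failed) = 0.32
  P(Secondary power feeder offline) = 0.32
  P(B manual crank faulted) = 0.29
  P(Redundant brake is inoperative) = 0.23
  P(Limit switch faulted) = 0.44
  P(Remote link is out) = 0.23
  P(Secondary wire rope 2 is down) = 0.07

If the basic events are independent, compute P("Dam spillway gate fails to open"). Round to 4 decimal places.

0.8035

P(Remote branch fails) [OR] = 1 − (1−0.38) × (1−0.18) × (1−0.22) = 0.603448
P(Local branch unavailable) [AND] = 0.603448 × 0.21 = 0.126724
P(Power feed down) [AND] = 0.126724 × 0.32 = 0.040552
P(Control chain fails) [OR] = 1 − (1−0.29) × (1−0.23) × (1−0.44) = 0.693848
P(Hoist path lost) [AND] = 0.23 × 0.07 = 0.016100
P(Backup hoist unavailable) [OR] = 1 − (1−0.32) × (1−0.693848) × (1−0.016100) = 0.795168
P(Dam spillway gate fails to open) [OR] = 1 − (1−0.040552) × (1−0.795168) = 0.803474
Rounded to 4 decimal places: P(Dam spillway gate fails to open) ≈ 0.8035.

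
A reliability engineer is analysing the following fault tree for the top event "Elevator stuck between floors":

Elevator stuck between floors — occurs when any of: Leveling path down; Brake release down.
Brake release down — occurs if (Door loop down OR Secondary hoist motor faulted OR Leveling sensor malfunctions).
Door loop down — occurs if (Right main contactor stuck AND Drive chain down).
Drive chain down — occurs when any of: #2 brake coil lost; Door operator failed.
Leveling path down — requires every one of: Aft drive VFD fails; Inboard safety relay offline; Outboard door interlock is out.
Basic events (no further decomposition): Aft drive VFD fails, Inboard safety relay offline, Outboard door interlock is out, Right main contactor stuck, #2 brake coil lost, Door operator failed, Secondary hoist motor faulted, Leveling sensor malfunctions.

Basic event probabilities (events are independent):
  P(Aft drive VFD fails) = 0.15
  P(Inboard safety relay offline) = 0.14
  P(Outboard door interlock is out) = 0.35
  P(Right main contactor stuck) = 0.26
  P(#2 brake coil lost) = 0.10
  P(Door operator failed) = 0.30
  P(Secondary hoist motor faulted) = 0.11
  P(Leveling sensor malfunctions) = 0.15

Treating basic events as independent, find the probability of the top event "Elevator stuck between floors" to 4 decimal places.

P(Leveling path down) [AND] = 0.15 × 0.14 × 0.35 = 0.007350
P(Drive chain down) [OR] = 1 − (1−0.10) × (1−0.30) = 0.370000
P(Door loop down) [AND] = 0.26 × 0.370000 = 0.096200
P(Brake release down) [OR] = 1 − (1−0.096200) × (1−0.11) × (1−0.15) = 0.316275
P(Elevator stuck between floors) [OR] = 1 − (1−0.007350) × (1−0.316275) = 0.321300
Rounded to 4 decimal places: P(Elevator stuck between floors) ≈ 0.3213.

0.3213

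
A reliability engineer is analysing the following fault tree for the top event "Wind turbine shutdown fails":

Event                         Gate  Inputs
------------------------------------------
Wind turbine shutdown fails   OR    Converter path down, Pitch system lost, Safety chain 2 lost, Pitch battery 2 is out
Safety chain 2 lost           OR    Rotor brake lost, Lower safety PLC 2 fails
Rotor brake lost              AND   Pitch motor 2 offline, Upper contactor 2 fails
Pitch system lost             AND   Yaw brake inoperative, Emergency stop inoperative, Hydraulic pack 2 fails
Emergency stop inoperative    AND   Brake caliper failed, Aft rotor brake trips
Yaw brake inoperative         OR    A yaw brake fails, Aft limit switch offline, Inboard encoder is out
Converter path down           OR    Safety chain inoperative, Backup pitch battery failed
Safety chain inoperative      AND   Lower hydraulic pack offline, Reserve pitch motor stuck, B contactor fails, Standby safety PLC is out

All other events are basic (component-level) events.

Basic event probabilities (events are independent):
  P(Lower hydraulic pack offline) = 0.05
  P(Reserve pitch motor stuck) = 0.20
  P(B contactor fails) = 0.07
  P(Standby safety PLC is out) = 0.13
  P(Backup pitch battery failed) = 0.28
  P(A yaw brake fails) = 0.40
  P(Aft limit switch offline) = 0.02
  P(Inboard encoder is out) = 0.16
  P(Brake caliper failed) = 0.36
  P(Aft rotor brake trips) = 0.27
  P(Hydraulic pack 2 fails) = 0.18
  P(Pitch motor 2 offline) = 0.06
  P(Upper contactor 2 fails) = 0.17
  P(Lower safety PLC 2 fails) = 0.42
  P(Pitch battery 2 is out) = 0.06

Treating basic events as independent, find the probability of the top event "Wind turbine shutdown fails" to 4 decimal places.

P(Safety chain inoperative) [AND] = 0.05 × 0.20 × 0.07 × 0.13 = 0.000091
P(Converter path down) [OR] = 1 − (1−0.000091) × (1−0.28) = 0.280066
P(Yaw brake inoperative) [OR] = 1 − (1−0.40) × (1−0.02) × (1−0.16) = 0.506080
P(Emergency stop inoperative) [AND] = 0.36 × 0.27 = 0.097200
P(Pitch system lost) [AND] = 0.506080 × 0.097200 × 0.18 = 0.008854
P(Rotor brake lost) [AND] = 0.06 × 0.17 = 0.010200
P(Safety chain 2 lost) [OR] = 1 − (1−0.010200) × (1−0.42) = 0.425916
P(Wind turbine shutdown fails) [OR] = 1 − (1−0.280066) × (1−0.008854) × (1−0.425916) × (1−0.06) = 0.614935
Rounded to 4 decimal places: P(Wind turbine shutdown fails) ≈ 0.6149.

0.6149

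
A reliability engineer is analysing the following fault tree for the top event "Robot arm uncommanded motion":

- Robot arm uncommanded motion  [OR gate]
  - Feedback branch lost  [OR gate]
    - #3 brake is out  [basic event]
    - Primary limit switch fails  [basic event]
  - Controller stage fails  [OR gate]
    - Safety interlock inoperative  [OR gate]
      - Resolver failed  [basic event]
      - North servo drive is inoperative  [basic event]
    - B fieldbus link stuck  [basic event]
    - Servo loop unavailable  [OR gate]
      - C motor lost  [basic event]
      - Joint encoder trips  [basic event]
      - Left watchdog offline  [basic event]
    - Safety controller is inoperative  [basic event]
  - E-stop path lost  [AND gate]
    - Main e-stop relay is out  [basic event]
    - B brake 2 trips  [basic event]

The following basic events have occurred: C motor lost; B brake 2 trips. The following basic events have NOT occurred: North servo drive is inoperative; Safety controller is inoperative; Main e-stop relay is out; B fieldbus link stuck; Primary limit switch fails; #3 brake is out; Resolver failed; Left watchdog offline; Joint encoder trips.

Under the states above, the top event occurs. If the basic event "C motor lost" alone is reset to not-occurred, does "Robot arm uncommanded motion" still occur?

No

Counterfactual: set "C motor lost" to not occurred.
Feedback branch lost [OR]: #3 brake is out=not, Primary limit switch fails=not → no input occurs → does not occur.
Safety interlock inoperative [OR]: Resolver failed=not, North servo drive is inoperative=not → no input occurs → does not occur.
Servo loop unavailable [OR]: C motor lost=not, Joint encoder trips=not, Left watchdog offline=not → no input occurs → does not occur.
Controller stage fails [OR]: Safety interlock inoperative=not, B fieldbus link stuck=not, Servo loop unavailable=not, Safety controller is inoperative=not → no input occurs → does not occur.
E-stop path lost [AND]: Main e-stop relay is out=not, B brake 2 trips=occurs → not all inputs occur → does not occur.
Robot arm uncommanded motion [OR]: Feedback branch lost=not, Controller stage fails=not, E-stop path lost=not → no input occurs → does not occur.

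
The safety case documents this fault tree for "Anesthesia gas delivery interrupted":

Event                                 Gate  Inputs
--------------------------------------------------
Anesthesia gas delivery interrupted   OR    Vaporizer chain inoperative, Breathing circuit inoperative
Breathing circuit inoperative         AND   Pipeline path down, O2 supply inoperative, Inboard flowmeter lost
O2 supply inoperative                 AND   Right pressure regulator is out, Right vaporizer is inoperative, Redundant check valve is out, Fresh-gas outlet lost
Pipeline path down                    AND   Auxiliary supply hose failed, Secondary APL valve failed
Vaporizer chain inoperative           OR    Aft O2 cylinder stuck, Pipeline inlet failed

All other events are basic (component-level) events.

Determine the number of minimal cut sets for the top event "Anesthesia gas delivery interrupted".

3

Vaporizer chain inoperative [OR]: union of children's cut sets → 2 cut set(s).
Pipeline path down [AND]: one cut set from each child combined → 1 × 1 = 1 cut set(s).
O2 supply inoperative [AND]: one cut set from each child combined → 1 × 1 × 1 × 1 = 1 cut set(s).
Breathing circuit inoperative [AND]: one cut set from each child combined → 1 × 1 × 1 = 1 cut set(s).
Anesthesia gas delivery interrupted [OR]: union of children's cut sets → 3 cut set(s).
Minimal cut sets: {Aft O2 cylinder stuck}; {Pipeline inlet failed}; {Auxiliary supply hose failed, Fresh-gas outlet lost, Inboard flowmeter lost, Redundant check valve is out, Right pressure regulator is out, Right vaporizer is inoperative, Secondary APL valve failed}.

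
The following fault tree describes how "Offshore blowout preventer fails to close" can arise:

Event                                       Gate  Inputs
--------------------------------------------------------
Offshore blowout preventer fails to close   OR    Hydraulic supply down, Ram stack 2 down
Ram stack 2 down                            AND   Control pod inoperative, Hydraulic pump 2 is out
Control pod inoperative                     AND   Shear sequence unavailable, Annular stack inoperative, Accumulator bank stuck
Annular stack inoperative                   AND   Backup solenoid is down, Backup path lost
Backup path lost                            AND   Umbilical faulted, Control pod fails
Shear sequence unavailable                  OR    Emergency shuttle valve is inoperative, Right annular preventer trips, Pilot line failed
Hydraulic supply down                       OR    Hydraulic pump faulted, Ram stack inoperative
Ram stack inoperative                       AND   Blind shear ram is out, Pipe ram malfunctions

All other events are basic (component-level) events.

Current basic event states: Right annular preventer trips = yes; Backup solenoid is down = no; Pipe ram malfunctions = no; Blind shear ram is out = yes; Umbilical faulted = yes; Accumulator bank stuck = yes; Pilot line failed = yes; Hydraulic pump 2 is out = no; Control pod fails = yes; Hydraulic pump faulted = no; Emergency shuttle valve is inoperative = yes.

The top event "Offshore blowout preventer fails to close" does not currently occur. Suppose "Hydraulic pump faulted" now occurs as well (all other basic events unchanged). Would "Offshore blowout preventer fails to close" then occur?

Counterfactual: set "Hydraulic pump faulted" to occurred.
Ram stack inoperative [AND]: Blind shear ram is out=occurs, Pipe ram malfunctions=not → not all inputs occur → does not occur.
Hydraulic supply down [OR]: Hydraulic pump faulted=occurs, Ram stack inoperative=not → at least one input occurs → occurs.
Shear sequence unavailable [OR]: Emergency shuttle valve is inoperative=occurs, Right annular preventer trips=occurs, Pilot line failed=occurs → at least one input occurs → occurs.
Backup path lost [AND]: Umbilical faulted=occurs, Control pod fails=occurs → all inputs occur → occurs.
Annular stack inoperative [AND]: Backup solenoid is down=not, Backup path lost=occurs → not all inputs occur → does not occur.
Control pod inoperative [AND]: Shear sequence unavailable=occurs, Annular stack inoperative=not, Accumulator bank stuck=occurs → not all inputs occur → does not occur.
Ram stack 2 down [AND]: Control pod inoperative=not, Hydraulic pump 2 is out=not → not all inputs occur → does not occur.
Offshore blowout preventer fails to close [OR]: Hydraulic supply down=occurs, Ram stack 2 down=not → at least one input occurs → occurs.

Yes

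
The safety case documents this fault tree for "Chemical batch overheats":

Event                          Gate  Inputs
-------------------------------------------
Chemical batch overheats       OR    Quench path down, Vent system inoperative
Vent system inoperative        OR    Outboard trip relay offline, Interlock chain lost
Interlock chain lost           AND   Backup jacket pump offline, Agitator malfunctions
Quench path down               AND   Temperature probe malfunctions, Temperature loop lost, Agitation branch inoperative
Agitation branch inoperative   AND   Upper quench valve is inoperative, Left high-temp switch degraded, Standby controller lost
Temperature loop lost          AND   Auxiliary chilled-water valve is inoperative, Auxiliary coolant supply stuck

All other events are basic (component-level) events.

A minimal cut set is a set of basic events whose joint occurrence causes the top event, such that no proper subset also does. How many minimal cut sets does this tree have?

3

Temperature loop lost [AND]: one cut set from each child combined → 1 × 1 = 1 cut set(s).
Agitation branch inoperative [AND]: one cut set from each child combined → 1 × 1 × 1 = 1 cut set(s).
Quench path down [AND]: one cut set from each child combined → 1 × 1 × 1 = 1 cut set(s).
Interlock chain lost [AND]: one cut set from each child combined → 1 × 1 = 1 cut set(s).
Vent system inoperative [OR]: union of children's cut sets → 2 cut set(s).
Chemical batch overheats [OR]: union of children's cut sets → 3 cut set(s).
Minimal cut sets: {Auxiliary chilled-water valve is inoperative, Auxiliary coolant supply stuck, Left high-temp switch degraded, Standby controller lost, Temperature probe malfunctions, Upper quench valve is inoperative}; {Outboard trip relay offline}; {Agitator malfunctions, Backup jacket pump offline}.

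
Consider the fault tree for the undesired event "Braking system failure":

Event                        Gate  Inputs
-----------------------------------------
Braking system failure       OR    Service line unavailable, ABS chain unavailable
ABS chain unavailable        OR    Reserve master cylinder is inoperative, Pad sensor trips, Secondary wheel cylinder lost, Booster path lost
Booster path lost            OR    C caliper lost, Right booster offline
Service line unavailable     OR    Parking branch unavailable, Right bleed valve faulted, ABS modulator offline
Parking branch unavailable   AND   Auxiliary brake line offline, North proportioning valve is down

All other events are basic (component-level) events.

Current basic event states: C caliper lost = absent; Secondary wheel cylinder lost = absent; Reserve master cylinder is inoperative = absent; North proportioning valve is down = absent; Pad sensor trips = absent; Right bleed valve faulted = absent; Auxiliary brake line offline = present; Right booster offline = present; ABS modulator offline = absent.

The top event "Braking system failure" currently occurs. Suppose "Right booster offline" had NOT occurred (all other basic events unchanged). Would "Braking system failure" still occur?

Counterfactual: set "Right booster offline" to not occurred.
Parking branch unavailable [AND]: Auxiliary brake line offline=occurs, North proportioning valve is down=not → not all inputs occur → does not occur.
Service line unavailable [OR]: Parking branch unavailable=not, Right bleed valve faulted=not, ABS modulator offline=not → no input occurs → does not occur.
Booster path lost [OR]: C caliper lost=not, Right booster offline=not → no input occurs → does not occur.
ABS chain unavailable [OR]: Reserve master cylinder is inoperative=not, Pad sensor trips=not, Secondary wheel cylinder lost=not, Booster path lost=not → no input occurs → does not occur.
Braking system failure [OR]: Service line unavailable=not, ABS chain unavailable=not → no input occurs → does not occur.

No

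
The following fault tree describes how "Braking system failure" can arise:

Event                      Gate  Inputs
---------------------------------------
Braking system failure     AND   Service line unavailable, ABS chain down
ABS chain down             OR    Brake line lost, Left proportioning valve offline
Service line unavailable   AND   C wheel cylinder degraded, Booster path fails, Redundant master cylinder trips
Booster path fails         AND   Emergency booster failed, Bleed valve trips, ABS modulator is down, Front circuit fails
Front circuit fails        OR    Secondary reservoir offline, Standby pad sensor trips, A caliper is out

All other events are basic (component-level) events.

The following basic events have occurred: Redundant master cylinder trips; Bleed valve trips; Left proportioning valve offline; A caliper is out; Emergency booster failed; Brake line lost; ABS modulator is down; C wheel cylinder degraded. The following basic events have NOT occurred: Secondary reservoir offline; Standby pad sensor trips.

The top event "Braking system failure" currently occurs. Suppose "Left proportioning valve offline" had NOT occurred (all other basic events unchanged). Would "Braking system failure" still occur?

Counterfactual: set "Left proportioning valve offline" to not occurred.
Front circuit fails [OR]: Secondary reservoir offline=not, Standby pad sensor trips=not, A caliper is out=occurs → at least one input occurs → occurs.
Booster path fails [AND]: Emergency booster failed=occurs, Bleed valve trips=occurs, ABS modulator is down=occurs, Front circuit fails=occurs → all inputs occur → occurs.
Service line unavailable [AND]: C wheel cylinder degraded=occurs, Booster path fails=occurs, Redundant master cylinder trips=occurs → all inputs occur → occurs.
ABS chain down [OR]: Brake line lost=occurs, Left proportioning valve offline=not → at least one input occurs → occurs.
Braking system failure [AND]: Service line unavailable=occurs, ABS chain down=occurs → all inputs occur → occurs.

Yes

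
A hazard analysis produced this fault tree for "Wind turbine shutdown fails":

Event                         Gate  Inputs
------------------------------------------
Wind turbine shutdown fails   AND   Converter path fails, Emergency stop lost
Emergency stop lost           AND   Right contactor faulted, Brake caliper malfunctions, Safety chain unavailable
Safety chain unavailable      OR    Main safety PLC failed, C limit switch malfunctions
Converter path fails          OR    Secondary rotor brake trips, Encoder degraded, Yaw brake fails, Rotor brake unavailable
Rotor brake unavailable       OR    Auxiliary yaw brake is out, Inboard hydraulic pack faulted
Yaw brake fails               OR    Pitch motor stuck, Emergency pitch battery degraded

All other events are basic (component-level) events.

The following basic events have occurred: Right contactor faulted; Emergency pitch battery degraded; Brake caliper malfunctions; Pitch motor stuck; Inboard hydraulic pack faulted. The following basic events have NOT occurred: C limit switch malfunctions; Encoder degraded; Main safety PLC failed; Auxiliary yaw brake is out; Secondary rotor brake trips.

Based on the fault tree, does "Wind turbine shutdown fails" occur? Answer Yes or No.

No

Yaw brake fails [OR]: Pitch motor stuck=occurs, Emergency pitch battery degraded=occurs → at least one input occurs → occurs.
Rotor brake unavailable [OR]: Auxiliary yaw brake is out=not, Inboard hydraulic pack faulted=occurs → at least one input occurs → occurs.
Converter path fails [OR]: Secondary rotor brake trips=not, Encoder degraded=not, Yaw brake fails=occurs, Rotor brake unavailable=occurs → at least one input occurs → occurs.
Safety chain unavailable [OR]: Main safety PLC failed=not, C limit switch malfunctions=not → no input occurs → does not occur.
Emergency stop lost [AND]: Right contactor faulted=occurs, Brake caliper malfunctions=occurs, Safety chain unavailable=not → not all inputs occur → does not occur.
Wind turbine shutdown fails [AND]: Converter path fails=occurs, Emergency stop lost=not → not all inputs occur → does not occur.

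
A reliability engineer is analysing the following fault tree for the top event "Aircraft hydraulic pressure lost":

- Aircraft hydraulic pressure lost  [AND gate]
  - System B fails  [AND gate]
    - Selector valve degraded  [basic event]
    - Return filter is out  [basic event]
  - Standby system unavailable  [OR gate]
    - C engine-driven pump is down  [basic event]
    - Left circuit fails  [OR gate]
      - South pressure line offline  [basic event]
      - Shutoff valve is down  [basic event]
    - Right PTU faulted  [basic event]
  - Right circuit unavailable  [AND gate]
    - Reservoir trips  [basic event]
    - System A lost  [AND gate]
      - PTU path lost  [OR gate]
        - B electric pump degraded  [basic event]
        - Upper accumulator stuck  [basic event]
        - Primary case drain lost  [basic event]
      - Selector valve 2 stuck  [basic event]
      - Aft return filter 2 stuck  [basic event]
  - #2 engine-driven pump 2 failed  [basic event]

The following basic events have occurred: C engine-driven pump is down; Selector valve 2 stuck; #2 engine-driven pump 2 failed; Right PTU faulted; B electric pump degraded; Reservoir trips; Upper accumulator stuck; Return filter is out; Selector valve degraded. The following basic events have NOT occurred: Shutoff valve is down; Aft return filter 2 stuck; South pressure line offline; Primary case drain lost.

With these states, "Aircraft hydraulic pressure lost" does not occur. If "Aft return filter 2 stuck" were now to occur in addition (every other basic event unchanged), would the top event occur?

Yes

Counterfactual: set "Aft return filter 2 stuck" to occurred.
System B fails [AND]: Selector valve degraded=occurs, Return filter is out=occurs → all inputs occur → occurs.
Left circuit fails [OR]: South pressure line offline=not, Shutoff valve is down=not → no input occurs → does not occur.
Standby system unavailable [OR]: C engine-driven pump is down=occurs, Left circuit fails=not, Right PTU faulted=occurs → at least one input occurs → occurs.
PTU path lost [OR]: B electric pump degraded=occurs, Upper accumulator stuck=occurs, Primary case drain lost=not → at least one input occurs → occurs.
System A lost [AND]: PTU path lost=occurs, Selector valve 2 stuck=occurs, Aft return filter 2 stuck=occurs → all inputs occur → occurs.
Right circuit unavailable [AND]: Reservoir trips=occurs, System A lost=occurs → all inputs occur → occurs.
Aircraft hydraulic pressure lost [AND]: System B fails=occurs, Standby system unavailable=occurs, Right circuit unavailable=occurs, #2 engine-driven pump 2 failed=occurs → all inputs occur → occurs.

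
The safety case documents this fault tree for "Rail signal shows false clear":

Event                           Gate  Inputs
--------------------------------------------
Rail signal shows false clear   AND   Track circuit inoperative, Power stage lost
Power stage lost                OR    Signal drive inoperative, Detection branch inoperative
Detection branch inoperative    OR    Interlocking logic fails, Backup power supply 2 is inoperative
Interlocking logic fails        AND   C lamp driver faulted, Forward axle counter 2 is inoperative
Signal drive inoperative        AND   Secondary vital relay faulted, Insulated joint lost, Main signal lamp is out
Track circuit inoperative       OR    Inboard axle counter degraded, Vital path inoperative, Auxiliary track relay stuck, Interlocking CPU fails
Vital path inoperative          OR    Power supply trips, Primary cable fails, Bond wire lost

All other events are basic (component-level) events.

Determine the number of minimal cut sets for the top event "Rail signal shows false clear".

18

Vital path inoperative [OR]: union of children's cut sets → 3 cut set(s).
Track circuit inoperative [OR]: union of children's cut sets → 6 cut set(s).
Signal drive inoperative [AND]: one cut set from each child combined → 1 × 1 × 1 = 1 cut set(s).
Interlocking logic fails [AND]: one cut set from each child combined → 1 × 1 = 1 cut set(s).
Detection branch inoperative [OR]: union of children's cut sets → 2 cut set(s).
Power stage lost [OR]: union of children's cut sets → 3 cut set(s).
Rail signal shows false clear [AND]: one cut set from each child combined → 6 × 3 = 18 cut set(s).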